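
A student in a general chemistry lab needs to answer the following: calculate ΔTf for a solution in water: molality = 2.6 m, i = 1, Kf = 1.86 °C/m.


ΔTf = Kf × m × i
= 1.86 × 2.6 × 1
= 4.836 °C

4.836 °C


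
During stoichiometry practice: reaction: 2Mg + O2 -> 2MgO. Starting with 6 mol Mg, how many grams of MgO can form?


Mole ratio MgO:Mg = 2:2
n(MgO) = 6 × 2/2 = 6.000 mol
mass = 6.000 × 40.31 = 241.86 g

241.86 g


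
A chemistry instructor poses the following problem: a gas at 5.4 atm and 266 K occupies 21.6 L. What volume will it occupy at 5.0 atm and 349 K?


P1V1/T1 = P2V2/T2
V2 = P1V1T2/(T1P2)
= 5.4×21.6×349/(266×5.0)
= 30.607 L

30.607 L


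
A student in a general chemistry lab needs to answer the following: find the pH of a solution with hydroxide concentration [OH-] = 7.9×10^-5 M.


pOH = -log10([OH-]) = -log10(7.9×10^-5)
= 5 - log10(7.9) = 4.1
pH = 14 - pOH = 14 - 4.1 = 9.9

9.9


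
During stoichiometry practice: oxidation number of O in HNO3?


O is usually -2
Oxidation number: -2

-2


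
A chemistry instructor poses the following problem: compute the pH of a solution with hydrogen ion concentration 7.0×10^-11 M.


pH = -log10([H+]) = -log10(7.0×10^-11)
= 11 - log10(7.0)
= 11 - 0.85
= 10.15

10.15


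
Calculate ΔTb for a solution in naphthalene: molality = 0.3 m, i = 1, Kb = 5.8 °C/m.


ΔTb = Kb × m × i
= 5.8 × 0.3 × 1
= 1.74 °C

1.74 °C


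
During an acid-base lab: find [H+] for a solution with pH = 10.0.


[H+] = 10^(-pH) = 10^(-10.0)
= 1.0×10^-10 M

1.0×10^-10 M


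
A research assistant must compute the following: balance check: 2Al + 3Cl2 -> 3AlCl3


Equation: 2Al + 3Cl2 -> 3AlCl3
Check atoms: Al: 2≠3, Cl: 6≠9
Not balanced

No, not balanced


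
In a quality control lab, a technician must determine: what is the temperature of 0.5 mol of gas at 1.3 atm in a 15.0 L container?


PV = nRT  (R = 0.08206 L·atm/(mol·K))
T = PV/(nR) = 1.3×15.0/(0.5×0.08206)
= 19.50/0.041030
= 475.26 K

475.26 K


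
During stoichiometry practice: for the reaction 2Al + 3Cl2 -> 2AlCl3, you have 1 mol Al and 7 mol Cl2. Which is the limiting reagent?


Mole ratio available / coefficient:
  Al: 1/2 = 0.500
  Cl2: 7/3 = 2.333
Smaller ratio is limiting.

Al


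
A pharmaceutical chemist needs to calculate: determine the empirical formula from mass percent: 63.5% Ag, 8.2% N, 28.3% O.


Assume 100 g sample. Moles of each element:
  Ag: 63.5/107.87 = 0.589 mol
  N: 8.2/14.01 = 0.585 mol
  O: 28.3/16.0 = 1.769 mol
Divide by smallest (0.585):
  Ag: 0.589/0.585 = 1.01
  N: 0.585/0.585 = 1.0
  O: 1.769/0.585 = 3.02
Empirical formula: AgNO3

AgNO3


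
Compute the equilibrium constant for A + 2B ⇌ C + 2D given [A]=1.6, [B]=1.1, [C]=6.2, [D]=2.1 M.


Kc = [C][D]^2/([A][B]^2)
= (6.2^1 × 2.1^2)/(1.6^1 × 1.1^2)
= 27.342/1.936
= 14.12

14.12


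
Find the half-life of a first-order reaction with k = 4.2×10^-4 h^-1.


t½ = ln2/k = 0.693147/(4.2×10^-4 h^-1)
= 1650 h

1650 h


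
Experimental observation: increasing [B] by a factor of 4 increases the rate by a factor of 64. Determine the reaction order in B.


rate ∝ [B]^n
4^n = 64 → n = 3
Order in B: 3

3


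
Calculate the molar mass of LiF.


M(LiF) = 1×6.94 + 1×19.0
= 6.94 + 19.0
= 25.94 g/mol

25.94 g/mol


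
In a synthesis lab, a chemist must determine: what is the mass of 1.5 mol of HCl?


M(HCl) = 36.46 g/mol
mass = n × M = 1.5 × 36.46 = 54.69 g

54.69 g


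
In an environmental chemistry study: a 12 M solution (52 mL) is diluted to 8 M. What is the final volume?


C1V1 = C2V2
12 × 52 = 8 × V2
V2 = 624/8 = 78.0 mL

78.0 mL


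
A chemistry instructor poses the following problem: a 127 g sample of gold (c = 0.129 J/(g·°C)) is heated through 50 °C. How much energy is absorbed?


q = mcΔT = 127 × 0.129 × 50
= 819.15 J

819.15 J


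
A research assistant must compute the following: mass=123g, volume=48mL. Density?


ρ = mass/volume
= 123/48
= 2.562 g/mL

2.562 g/mL


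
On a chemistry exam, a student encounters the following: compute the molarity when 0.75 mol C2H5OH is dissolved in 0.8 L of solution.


M = n/V = 0.75/0.8 = 0.938 mol/L

0.938 M


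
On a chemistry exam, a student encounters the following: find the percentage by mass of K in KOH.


M(KOH) = 1×39.1 + 1×16.0 + 1×1.008 = 56.108 g/mol
Mass of K = 1 × 39.1 = 39.10 g/mol
% K = 39.10/56.108 × 100 = 69.69%

69.69%


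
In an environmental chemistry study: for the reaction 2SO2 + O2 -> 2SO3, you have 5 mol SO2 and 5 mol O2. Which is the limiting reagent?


Mole ratio available / coefficient:
  SO2: 5/2 = 2.500
  O2: 5/1 = 5.000
Smaller ratio is limiting.

SO2


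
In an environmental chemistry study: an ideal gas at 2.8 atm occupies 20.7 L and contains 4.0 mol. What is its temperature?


PV = nRT  (R = 0.08206 L·atm/(mol·K))
T = PV/(nR) = 2.8×20.7/(4.0×0.08206)
= 57.96/0.328240
= 176.58 K

176.58 K


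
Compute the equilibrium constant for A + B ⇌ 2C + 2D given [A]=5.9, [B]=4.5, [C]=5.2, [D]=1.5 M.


Kc = [C]^2[D]^2/([A][B])
= (5.2^2 × 1.5^2)/(5.9^1 × 4.5^1)
= 60.84/26.55
= 2.292

2.292


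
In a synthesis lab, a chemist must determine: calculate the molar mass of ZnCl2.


M(ZnCl2) = 1×65.38 + 2×35.45
= 65.38 + 70.9
= 136.28 g/mol

136.28 g/mol


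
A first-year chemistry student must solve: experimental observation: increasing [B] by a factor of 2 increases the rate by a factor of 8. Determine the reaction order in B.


rate ∝ [B]^n
2^n = 8 → n = 3
Order in B: 3

3


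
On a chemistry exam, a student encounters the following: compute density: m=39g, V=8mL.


ρ = mass/volume
= 39/8
= 4.875 g/mL

4.875 g/mL


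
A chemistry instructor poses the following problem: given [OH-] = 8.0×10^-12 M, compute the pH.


pOH = -log10([OH-]) = -log10(8.0×10^-12)
= 12 - log10(8.0) = 11.1
pH = 14 - pOH = 14 - 11.1 = 2.9

2.9


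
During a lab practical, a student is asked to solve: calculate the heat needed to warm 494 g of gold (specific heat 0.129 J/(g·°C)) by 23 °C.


q = mcΔT = 494 × 0.129 × 23
= 1465.70 J

1465.70 J


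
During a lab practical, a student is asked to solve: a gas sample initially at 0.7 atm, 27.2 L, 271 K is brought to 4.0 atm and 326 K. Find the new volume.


P1V1/T1 = P2V2/T2
V2 = P1V1T2/(T1P2)
= 0.7×27.2×326/(271×4.0)
= 5.726 L

5.726 L


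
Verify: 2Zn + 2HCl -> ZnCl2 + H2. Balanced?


Equation: 2Zn + 2HCl -> ZnCl2 + H2
Check atoms: Cl: 2=2, H: 2=2, Zn: 2≠1
Not balanced

No, not balanced


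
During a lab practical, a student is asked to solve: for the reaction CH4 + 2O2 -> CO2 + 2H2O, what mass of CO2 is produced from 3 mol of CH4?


Mole ratio CO2:CH4 = 1:1
n(CO2) = 3 × 1/1 = 3.000 mol
mass = 3.000 × 44.01 = 132.03 g

132.03 g


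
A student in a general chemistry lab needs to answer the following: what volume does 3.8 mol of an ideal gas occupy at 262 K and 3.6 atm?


PV = nRT  (R = 0.08206 L·atm/(mol·K))
V = nRT/P = 3.8×0.08206×262/3.6
= 22.694 L

22.694 L


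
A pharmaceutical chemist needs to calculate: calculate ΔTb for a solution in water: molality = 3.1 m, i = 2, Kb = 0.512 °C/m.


ΔTb = Kb × m × i
= 0.512 × 3.1 × 2
= 3.1744 °C

3.1744 °C


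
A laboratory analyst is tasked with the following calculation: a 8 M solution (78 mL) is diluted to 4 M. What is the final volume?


C1V1 = C2V2
8 × 78 = 4 × V2
V2 = 624/4 = 156.0 mL

156.0 mL


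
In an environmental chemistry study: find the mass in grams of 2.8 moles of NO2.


M(NO2) = 46.01 g/mol
mass = n × M = 2.8 × 46.01 = 128.83 g

128.83 g


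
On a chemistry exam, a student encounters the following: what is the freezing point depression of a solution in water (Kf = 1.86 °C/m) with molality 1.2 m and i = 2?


ΔTf = Kf × m × i
= 1.86 × 1.2 × 2
= 4.464 °C

4.464 °C


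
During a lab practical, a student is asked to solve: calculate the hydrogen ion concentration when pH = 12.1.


[H+] = 10^(-pH) = 10^(-12.1)
= 7.94×10^-13 M

7.94×10^-13 M


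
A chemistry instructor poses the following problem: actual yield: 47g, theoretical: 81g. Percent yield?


% yield = actual/theoretical × 100
= 47/81 × 100
= 58.02%

58.02%


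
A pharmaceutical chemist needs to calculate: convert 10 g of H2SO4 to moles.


M(H2SO4) = 98.09 g/mol
n = mass/M = 10/98.09 = 0.1019 mol

0.1019 mol


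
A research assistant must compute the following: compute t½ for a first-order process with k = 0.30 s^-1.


t½ = ln2/k = 0.693147/(0.30 s^-1)
= 2.310 s

2.310 s


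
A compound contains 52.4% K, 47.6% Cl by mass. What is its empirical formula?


Assume 100 g sample. Moles of each element:
  K: 52.4/39.1 = 1.34 mol
  Cl: 47.6/35.45 = 1.343 mol
Divide by smallest (1.34):
  K: 1.34/1.34 = 1.0
  Cl: 1.343/1.34 = 1.0
Empirical formula: KCl

KCl


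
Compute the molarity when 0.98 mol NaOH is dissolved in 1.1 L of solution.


M = n/V = 0.98/1.1 = 0.891 mol/L

0.891 M


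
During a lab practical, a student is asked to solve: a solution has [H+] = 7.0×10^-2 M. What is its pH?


pH = -log10([H+]) = -log10(7.0×10^-2)
= 2 - log10(7.0)
= 2 - 0.85
= 1.15

1.15


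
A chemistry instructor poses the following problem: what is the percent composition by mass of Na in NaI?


M(NaI) = 1×22.99 + 1×126.9 = 149.89 g/mol
Mass of Na = 1 × 22.99 = 22.99 g/mol
% Na = 22.99/149.89 × 100 = 15.34%

15.34%


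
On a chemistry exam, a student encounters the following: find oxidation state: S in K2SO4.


2(+1) + x + 4(-2) = 0, so x = +6
Oxidation number: +6

+6


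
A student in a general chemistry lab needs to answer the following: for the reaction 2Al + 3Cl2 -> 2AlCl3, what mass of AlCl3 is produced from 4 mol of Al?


Mole ratio AlCl3:Al = 2:2
n(AlCl3) = 4 × 2/2 = 4.000 mol
mass = 4.000 × 133.33 = 533.32 g

533.32 g


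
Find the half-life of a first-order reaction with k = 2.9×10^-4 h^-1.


t½ = ln2/k = 0.693147/(2.9×10^-4 h^-1)
= 2390 h

2390 h


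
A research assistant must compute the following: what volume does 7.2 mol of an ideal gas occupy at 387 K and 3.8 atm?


PV = nRT  (R = 0.08206 L·atm/(mol·K))
V = nRT/P = 7.2×0.08206×387/3.8
= 60.172 L

60.172 L


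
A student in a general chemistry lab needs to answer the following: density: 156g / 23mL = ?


ρ = mass/volume
= 156/23
= 6.783 g/mL

6.783 g/mL


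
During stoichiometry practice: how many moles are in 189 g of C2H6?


M(C2H6) = 30.07 g/mol
n = mass/M = 189/30.07 = 6.2853 mol

6.2853 mol


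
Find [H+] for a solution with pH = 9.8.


[H+] = 10^(-pH) = 10^(-9.8)
= 1.58×10^-10 M

1.58×10^-10 M


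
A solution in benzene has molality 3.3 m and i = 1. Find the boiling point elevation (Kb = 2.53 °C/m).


ΔTb = Kb × m × i
= 2.53 × 3.3 × 1
= 8.349 °C

8.349 °C


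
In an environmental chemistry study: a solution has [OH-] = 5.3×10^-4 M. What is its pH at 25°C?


pOH = -log10([OH-]) = -log10(5.3×10^-4)
= 4 - log10(5.3) = 3.28
pH = 14 - pOH = 14 - 3.28 = 10.72

10.72


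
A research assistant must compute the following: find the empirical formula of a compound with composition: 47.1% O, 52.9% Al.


Assume 100 g sample. Moles of each element:
  O: 47.1/16.0 = 2.944 mol
  Al: 52.9/26.98 = 1.961 mol
Divide by smallest (1.961):
  O: 2.944/1.961 = 1.5
  Al: 1.961/1.961 = 1.0
Multiply all ratios by 2 to obtain whole numbers.
Empirical formula: Al2O3

Al2O3


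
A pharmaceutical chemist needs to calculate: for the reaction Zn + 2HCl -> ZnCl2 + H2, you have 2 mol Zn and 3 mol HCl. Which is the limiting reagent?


Mole ratio available / coefficient:
  Zn: 2/1 = 2.000
  HCl: 3/2 = 1.500
Smaller ratio is limiting.

HCl


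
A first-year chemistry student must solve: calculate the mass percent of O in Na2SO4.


M(Na2SO4) = 2×22.99 + 1×32.07 + 4×16.0 = 142.05 g/mol
Mass of O = 4 × 16.0 = 64.00 g/mol
% O = 64.00/142.05 × 100 = 45.05%

45.05%


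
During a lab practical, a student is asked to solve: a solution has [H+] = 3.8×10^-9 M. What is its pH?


pH = -log10([H+]) = -log10(3.8×10^-9)
= 9 - log10(3.8)
= 9 - 0.58
= 8.42

8.42


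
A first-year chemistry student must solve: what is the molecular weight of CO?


M(CO) = 1×12.01 + 1×16.0
= 12.01 + 16.0
= 28.01 g/mol

28.01 g/mol


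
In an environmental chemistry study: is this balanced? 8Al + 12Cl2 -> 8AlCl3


Equation: 8Al + 12Cl2 -> 8AlCl3
Check atoms: Al: 8=8, Cl: 24=24
Balanced

Yes, balanced


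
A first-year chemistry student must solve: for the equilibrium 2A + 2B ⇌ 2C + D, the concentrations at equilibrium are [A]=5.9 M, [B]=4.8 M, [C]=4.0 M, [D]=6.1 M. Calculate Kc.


Kc = [C]^2[D]/([A]^2[B]^2)
= (4.0^2 × 6.1^1)/(5.9^2 × 4.8^2)
= 97.6/802.0224
= 0.1217

0.1217


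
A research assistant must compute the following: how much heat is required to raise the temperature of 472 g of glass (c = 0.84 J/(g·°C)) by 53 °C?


q = mcΔT = 472 × 0.84 × 53
= 21013.44 J

21013.44 J


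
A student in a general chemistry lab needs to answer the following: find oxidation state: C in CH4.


x + 4(+1) = 0, so x = -4
Oxidation number: -4

-4


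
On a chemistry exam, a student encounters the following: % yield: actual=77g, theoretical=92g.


% yield = actual/theoretical × 100
= 77/92 × 100
= 83.7%

83.7%


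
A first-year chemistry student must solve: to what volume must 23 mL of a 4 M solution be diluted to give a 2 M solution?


C1V1 = C2V2
4 × 23 = 2 × V2
V2 = 92/2 = 46.0 mL

46.0 mL


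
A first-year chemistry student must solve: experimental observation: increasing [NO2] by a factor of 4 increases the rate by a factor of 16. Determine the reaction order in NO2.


rate ∝ [NO2]^n
4^n = 16 → n = 2
Order in NO2: 2

2


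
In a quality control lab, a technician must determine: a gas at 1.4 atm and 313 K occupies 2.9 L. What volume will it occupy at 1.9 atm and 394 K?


P1V1/T1 = P2V2/T2
V2 = P1V1T2/(T1P2)
= 1.4×2.9×394/(313×1.9)
= 2.69 L

2.69 L


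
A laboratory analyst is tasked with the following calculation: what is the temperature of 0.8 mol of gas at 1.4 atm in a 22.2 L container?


PV = nRT  (R = 0.08206 L·atm/(mol·K))
T = PV/(nR) = 1.4×22.2/(0.8×0.08206)
= 31.08/0.065648
= 473.43 K

473.43 K


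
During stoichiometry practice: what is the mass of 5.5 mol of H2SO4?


M(H2SO4) = 98.09 g/mol
mass = n × M = 5.5 × 98.09 = 539.50 g

539.50 g


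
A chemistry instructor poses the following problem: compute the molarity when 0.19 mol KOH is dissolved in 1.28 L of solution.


M = n/V = 0.19/1.28 = 0.148 mol/L

0.148 M


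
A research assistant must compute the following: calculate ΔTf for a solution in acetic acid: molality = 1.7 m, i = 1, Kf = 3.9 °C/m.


ΔTf = Kf × m × i
= 3.9 × 1.7 × 1
= 6.63 °C

6.63 °C


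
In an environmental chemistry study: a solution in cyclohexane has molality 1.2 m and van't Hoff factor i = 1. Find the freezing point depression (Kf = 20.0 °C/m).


ΔTf = Kf × m × i
= 20.0 × 1.2 × 1
= 24.0 °C

24.0 °C


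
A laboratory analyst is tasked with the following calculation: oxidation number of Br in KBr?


halide: -1
Oxidation number: -1

-1


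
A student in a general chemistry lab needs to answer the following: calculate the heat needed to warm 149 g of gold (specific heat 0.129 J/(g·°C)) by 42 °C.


q = mcΔT = 149 × 0.129 × 42
= 807.28 J

807.28 J


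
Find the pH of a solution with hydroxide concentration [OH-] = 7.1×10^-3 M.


pOH = -log10([OH-]) = -log10(7.1×10^-3)
= 3 - log10(7.1) = 2.15
pH = 14 - pOH = 14 - 2.15 = 11.85

11.85


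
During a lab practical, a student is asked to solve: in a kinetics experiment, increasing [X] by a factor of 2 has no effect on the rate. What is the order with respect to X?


rate ∝ [X]^n
rate ∝ [X]^0
Order in X: 0

0


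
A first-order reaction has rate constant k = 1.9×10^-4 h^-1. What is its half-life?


t½ = ln2/k = 0.693147/(1.9×10^-4 h^-1)
= 3648 h

3648 h


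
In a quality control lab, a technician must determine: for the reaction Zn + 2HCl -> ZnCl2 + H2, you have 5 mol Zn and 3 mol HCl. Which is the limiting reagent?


Mole ratio available / coefficient:
  Zn: 5/1 = 5.000
  HCl: 3/2 = 1.500
Smaller ratio is limiting.

HCl


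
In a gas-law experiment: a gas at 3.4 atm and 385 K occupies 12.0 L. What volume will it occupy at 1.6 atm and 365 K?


P1V1/T1 = P2V2/T2
V2 = P1V1T2/(T1P2)
= 3.4×12.0×365/(385×1.6)
= 24.175 L

24.175 L


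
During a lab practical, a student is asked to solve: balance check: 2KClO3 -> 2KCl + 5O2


Equation: 2KClO3 -> 2KCl + 5O2
Check atoms: Cl: 2=2, K: 2=2, O: 6≠10
Not balanced

No, not balanced


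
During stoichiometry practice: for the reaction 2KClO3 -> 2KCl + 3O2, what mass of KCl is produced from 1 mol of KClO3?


Mole ratio KCl:KClO3 = 2:2
n(KCl) = 1 × 2/2 = 1.000 mol
mass = 1.000 × 74.55 = 74.55 g

74.55 g


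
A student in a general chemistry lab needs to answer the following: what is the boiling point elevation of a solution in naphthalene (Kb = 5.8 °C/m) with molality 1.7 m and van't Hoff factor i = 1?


ΔTb = Kb × m × i
= 5.8 × 1.7 × 1
= 9.86 °C

9.86 °C


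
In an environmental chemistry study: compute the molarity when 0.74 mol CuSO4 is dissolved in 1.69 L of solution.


M = n/V = 0.74/1.69 = 0.438 mol/L

0.438 M


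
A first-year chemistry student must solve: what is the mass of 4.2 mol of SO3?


M(SO3) = 80.07 g/mol
mass = n × M = 4.2 × 80.07 = 336.29 g

336.29 g


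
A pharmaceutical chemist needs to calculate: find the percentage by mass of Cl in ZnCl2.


M(ZnCl2) = 1×65.38 + 2×35.45 = 136.28 g/mol
Mass of Cl = 2 × 35.45 = 70.90 g/mol
% Cl = 70.90/136.28 × 100 = 52.03%

52.03%


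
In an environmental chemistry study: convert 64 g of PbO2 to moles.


M(PbO2) = 239.2 g/mol
n = mass/M = 64/239.2 = 0.2676 mol

0.2676 mol


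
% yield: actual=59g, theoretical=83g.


% yield = actual/theoretical × 100
= 59/83 × 100
= 71.08%

71.08%


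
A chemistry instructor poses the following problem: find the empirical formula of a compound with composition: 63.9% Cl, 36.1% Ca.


Assume 100 g sample. Moles of each element:
  Cl: 63.9/35.45 = 1.803 mol
  Ca: 36.1/40.08 = 0.901 mol
Divide by smallest (0.901):
  Cl: 1.803/0.901 = 2.0
  Ca: 0.901/0.901 = 1.0
Empirical formula: CaCl2

CaCl2


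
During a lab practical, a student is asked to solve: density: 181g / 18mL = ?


ρ = mass/volume
= 181/18
= 10.056 g/mL

10.056 g/mL


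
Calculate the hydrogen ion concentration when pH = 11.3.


[H+] = 10^(-pH) = 10^(-11.3)
= 5.01×10^-12 M

5.01×10^-12 M


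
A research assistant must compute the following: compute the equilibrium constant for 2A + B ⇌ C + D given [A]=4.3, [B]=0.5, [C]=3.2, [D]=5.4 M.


Kc = [C][D]/([A]^2[B])
= (3.2^1 × 5.4^1)/(4.3^2 × 0.5^1)
= 17.28/9.245
= 1.869

1.869


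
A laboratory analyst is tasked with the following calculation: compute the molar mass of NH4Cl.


M(NH4Cl) = 1×14.01 + 4×1.008 + 1×35.45
= 14.01 + 4.03 + 35.45
= 53.49 g/mol

53.49 g/mol


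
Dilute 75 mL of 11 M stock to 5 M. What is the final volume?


C1V1 = C2V2
11 × 75 = 5 × V2
V2 = 825/5 = 165.0 mL

165.0 mL


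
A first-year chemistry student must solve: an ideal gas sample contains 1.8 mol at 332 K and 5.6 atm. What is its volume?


PV = nRT  (R = 0.08206 L·atm/(mol·K))
V = nRT/P = 1.8×0.08206×332/5.6
= 8.757 L

8.757 L


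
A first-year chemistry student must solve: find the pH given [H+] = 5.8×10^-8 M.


pH = -log10([H+]) = -log10(5.8×10^-8)
= 8 - log10(5.8)
= 8 - 0.76
= 7.24

7.24


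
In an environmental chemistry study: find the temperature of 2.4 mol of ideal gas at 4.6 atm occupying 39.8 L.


PV = nRT  (R = 0.08206 L·atm/(mol·K))
T = PV/(nR) = 4.6×39.8/(2.4×0.08206)
= 183.08/0.196944
= 929.60 K

929.60 K


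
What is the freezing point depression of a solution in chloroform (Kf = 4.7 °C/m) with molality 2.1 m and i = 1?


ΔTf = Kf × m × i
= 4.7 × 2.1 × 1
= 9.87 °C

9.87 °C


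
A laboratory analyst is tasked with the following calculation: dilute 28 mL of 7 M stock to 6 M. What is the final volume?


C1V1 = C2V2
7 × 28 = 6 × V2
V2 = 196/6 = 32.67 mL

32.67 mL


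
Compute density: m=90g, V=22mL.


ρ = mass/volume
= 90/22
= 4.091 g/mL

4.091 g/mL


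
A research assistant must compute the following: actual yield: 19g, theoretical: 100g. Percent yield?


% yield = actual/theoretical × 100
= 19/100 × 100
= 19.0%

19.0%


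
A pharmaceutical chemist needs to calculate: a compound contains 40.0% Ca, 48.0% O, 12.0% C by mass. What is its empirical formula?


Assume 100 g sample. Moles of each element:
  Ca: 40.0/40.08 = 0.998 mol
  O: 48.0/16.0 = 3.0 mol
  C: 12.0/12.01 = 0.999 mol
Divide by smallest (0.998):
  Ca: 0.998/0.998 = 1.0
  O: 3.0/0.998 = 3.01
  C: 0.999/0.998 = 1.0
Empirical formula: CaCO3

CaCO3


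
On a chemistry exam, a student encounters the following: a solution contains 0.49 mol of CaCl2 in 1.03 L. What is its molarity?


M = n/V = 0.49/1.03 = 0.476 mol/L

0.476 M


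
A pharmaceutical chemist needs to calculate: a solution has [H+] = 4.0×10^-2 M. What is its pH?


pH = -log10([H+]) = -log10(4.0×10^-2)
= 2 - log10(4.0)
= 2 - 0.6
= 1.4

1.4


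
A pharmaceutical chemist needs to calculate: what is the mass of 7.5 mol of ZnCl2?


M(ZnCl2) = 136.28 g/mol
mass = n × M = 7.5 × 136.28 = 1022.10 g

1022.10 g


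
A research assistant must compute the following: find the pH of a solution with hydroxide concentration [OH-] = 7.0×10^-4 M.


pOH = -log10([OH-]) = -log10(7.0×10^-4)
= 4 - log10(7.0) = 3.15
pH = 14 - pOH = 14 - 3.15 = 10.85

10.85


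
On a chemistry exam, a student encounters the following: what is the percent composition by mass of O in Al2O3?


M(Al2O3) = 2×26.98 + 3×16.0 = 101.96 g/mol
Mass of O = 3 × 16.0 = 48.00 g/mol
% O = 48.00/101.96 × 100 = 47.08%

47.08%


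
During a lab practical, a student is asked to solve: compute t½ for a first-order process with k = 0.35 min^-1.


t½ = ln2/k = 0.693147/(0.35 min^-1)
= 1.980 min

1.980 min


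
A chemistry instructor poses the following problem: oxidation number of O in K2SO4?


O is usually -2
Oxidation number: -2

-2


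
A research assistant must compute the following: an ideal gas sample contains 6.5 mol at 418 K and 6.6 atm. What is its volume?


PV = nRT  (R = 0.08206 L·atm/(mol·K))
V = nRT/P = 6.5×0.08206×418/6.6
= 33.781 L

33.781 L


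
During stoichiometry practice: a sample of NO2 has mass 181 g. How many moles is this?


M(NO2) = 46.01 g/mol
n = mass/M = 181/46.01 = 3.9339 mol

3.9339 mol


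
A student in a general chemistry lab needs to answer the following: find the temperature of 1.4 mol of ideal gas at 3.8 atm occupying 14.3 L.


PV = nRT  (R = 0.08206 L·atm/(mol·K))
T = PV/(nR) = 3.8×14.3/(1.4×0.08206)
= 54.34/0.114884
= 473.00 K

473.00 K


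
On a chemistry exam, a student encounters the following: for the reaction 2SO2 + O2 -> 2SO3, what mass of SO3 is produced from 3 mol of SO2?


Mole ratio SO3:SO2 = 2:2
n(SO3) = 3 × 2/2 = 3.000 mol
mass = 3.000 × 80.07 = 240.21 g

240.21 g


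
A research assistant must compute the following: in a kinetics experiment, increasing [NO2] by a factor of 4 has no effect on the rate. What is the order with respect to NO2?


rate ∝ [NO2]^n
rate ∝ [NO2]^0
Order in NO2: 0

0


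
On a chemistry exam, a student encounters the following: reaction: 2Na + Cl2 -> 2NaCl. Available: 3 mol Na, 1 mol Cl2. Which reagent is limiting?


Mole ratio available / coefficient:
  Na: 3/2 = 1.500
  Cl2: 1/1 = 1.000
Smaller ratio is limiting.

Cl2


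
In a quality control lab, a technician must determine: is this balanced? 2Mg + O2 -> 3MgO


Equation: 2Mg + O2 -> 3MgO
Check atoms: Mg: 2≠3, O: 2≠3
Not balanced

No, not balanced


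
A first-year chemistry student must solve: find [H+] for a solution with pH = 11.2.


[H+] = 10^(-pH) = 10^(-11.2)
= 6.31×10^-12 M

6.31×10^-12 M


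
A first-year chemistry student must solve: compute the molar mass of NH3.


M(NH3) = 1×14.01 + 3×1.008
= 14.01 + 3.02
= 17.03 g/mol

17.03 g/mol


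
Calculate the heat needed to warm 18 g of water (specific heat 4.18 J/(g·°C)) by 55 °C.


q = mcΔT = 18 × 4.18 × 55
= 4138.20 J

4138.20 J


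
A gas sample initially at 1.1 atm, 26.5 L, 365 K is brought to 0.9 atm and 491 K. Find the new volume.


P1V1/T1 = P2V2/T2
V2 = P1V1T2/(T1P2)
= 1.1×26.5×491/(365×0.9)
= 43.57 L

43.57 L


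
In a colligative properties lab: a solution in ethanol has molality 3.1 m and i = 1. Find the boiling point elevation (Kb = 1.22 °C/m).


ΔTb = Kb × m × i
= 1.22 × 3.1 × 1
= 3.782 °C

3.782 °C


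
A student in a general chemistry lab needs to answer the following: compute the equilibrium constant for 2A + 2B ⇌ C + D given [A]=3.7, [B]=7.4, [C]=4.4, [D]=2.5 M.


Kc = [C][D]/([A]^2[B]^2)
= (4.4^1 × 2.5^1)/(3.7^2 × 7.4^2)
= 11/749.6644
= 0.01467

0.01467


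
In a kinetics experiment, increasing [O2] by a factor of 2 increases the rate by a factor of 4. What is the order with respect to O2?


rate ∝ [O2]^n
2^n = 4 → n = 2
Order in O2: 2

2


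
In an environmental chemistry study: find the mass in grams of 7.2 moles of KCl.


M(KCl) = 74.55 g/mol
mass = n × M = 7.2 × 74.55 = 536.76 g

536.76 g


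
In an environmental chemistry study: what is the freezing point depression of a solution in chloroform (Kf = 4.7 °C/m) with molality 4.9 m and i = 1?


ΔTf = Kf × m × i
= 4.7 × 4.9 × 1
= 23.03 °C

23.03 °C


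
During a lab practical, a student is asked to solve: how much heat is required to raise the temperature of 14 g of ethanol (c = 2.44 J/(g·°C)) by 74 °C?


q = mcΔT = 14 × 2.44 × 74
= 2527.84 J

2527.84 J


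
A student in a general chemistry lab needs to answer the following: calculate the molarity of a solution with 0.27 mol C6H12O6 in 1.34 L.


M = n/V = 0.27/1.34 = 0.201 mol/L

0.201 M


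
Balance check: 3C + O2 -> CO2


Equation: 3C + O2 -> CO2
Check atoms: C: 3≠1, O: 2=2
Not balanced

No, not balanced


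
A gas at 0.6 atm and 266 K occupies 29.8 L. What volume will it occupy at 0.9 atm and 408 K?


P1V1/T1 = P2V2/T2
V2 = P1V1T2/(T1P2)
= 0.6×29.8×408/(266×0.9)
= 30.472 L

30.472 L


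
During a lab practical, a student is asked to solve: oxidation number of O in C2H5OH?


O is usually -2
Oxidation number: -2

-2


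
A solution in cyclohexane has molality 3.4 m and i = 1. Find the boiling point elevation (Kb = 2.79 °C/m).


ΔTb = Kb × m × i
= 2.79 × 3.4 × 1
= 9.486 °C

9.486 °C


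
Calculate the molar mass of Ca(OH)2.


M(Ca(OH)2) = 1×40.08 + 2×16.0 + 2×1.008
= 40.08 + 32.0 + 2.02
= 74.1 g/mol

74.1 g/mol


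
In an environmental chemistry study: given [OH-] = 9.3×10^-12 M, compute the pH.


pOH = -log10([OH-]) = -log10(9.3×10^-12)
= 12 - log10(9.3) = 11.03
pH = 14 - pOH = 14 - 11.03 = 2.97

2.97


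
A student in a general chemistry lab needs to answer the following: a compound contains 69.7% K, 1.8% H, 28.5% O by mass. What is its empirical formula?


Assume 100 g sample. Moles of each element:
  K: 69.7/39.1 = 1.783 mol
  H: 1.8/1.008 = 1.786 mol
  O: 28.5/16.0 = 1.781 mol
Divide by smallest (1.781):
  K: 1.783/1.781 = 1.0
  H: 1.786/1.781 = 1.0
  O: 1.781/1.781 = 1.0
Empirical formula: KOH

KOH


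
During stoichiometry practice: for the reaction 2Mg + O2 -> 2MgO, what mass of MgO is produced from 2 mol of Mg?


Mole ratio MgO:Mg = 2:2
n(MgO) = 2 × 2/2 = 2.000 mol
mass = 2.000 × 40.31 = 80.62 g

80.62 g


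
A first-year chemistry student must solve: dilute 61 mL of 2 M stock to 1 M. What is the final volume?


C1V1 = C2V2
2 × 61 = 1 × V2
V2 = 122/1 = 122.0 mL

122.0 mL


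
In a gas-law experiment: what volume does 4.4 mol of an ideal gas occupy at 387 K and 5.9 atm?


PV = nRT  (R = 0.08206 L·atm/(mol·K))
V = nRT/P = 4.4×0.08206×387/5.9
= 23.683 L

23.683 L


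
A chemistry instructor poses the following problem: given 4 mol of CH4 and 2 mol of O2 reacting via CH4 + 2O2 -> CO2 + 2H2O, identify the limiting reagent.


Mole ratio available / coefficient:
  CH4: 4/1 = 4.000
  O2: 2/2 = 1.000
Smaller ratio is limiting.

O2


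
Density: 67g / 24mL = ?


ρ = mass/volume
= 67/24
= 2.792 g/mL

2.792 g/mL


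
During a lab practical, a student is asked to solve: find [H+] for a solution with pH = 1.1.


[H+] = 10^(-pH) = 10^(-1.1)
= 7.94×10^-2 M

7.94×10^-2 M


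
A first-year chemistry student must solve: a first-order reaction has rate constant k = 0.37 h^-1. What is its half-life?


t½ = ln2/k = 0.693147/(0.37 h^-1)
= 1.873 h

1.873 h


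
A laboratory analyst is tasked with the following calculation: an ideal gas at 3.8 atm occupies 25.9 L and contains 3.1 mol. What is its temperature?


PV = nRT  (R = 0.08206 L·atm/(mol·K))
T = PV/(nR) = 3.8×25.9/(3.1×0.08206)
= 98.42/0.254386
= 386.89 K

386.89 K


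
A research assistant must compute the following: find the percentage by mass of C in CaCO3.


M(CaCO3) = 1×40.08 + 1×12.01 + 3×16.0 = 100.09 g/mol
Mass of C = 1 × 12.01 = 12.01 g/mol
% C = 12.01/100.09 × 100 = 12.00%

12.00%


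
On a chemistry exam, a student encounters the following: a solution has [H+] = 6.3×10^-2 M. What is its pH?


pH = -log10([H+]) = -log10(6.3×10^-2)
= 2 - log10(6.3)
= 2 - 0.8
= 1.2

1.2


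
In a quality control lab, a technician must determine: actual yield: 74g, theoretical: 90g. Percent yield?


% yield = actual/theoretical × 100
= 74/90 × 100
= 82.22%

82.22%


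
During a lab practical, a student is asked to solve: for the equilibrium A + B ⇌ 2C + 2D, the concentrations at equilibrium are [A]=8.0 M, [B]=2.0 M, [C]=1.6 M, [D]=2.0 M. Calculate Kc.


Kc = [C]^2[D]^2/([A][B])
= (1.6^2 × 2.0^2)/(8.0^1 × 2.0^1)
= 10.24/16
= 0.6400

0.6400


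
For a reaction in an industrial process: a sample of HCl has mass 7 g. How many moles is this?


M(HCl) = 36.46 g/mol
n = mass/M = 7/36.46 = 0.192 mol

0.192 mol


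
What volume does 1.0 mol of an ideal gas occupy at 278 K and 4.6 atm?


PV = nRT  (R = 0.08206 L·atm/(mol·K))
V = nRT/P = 1.0×0.08206×278/4.6
= 4.959 L

4.959 L


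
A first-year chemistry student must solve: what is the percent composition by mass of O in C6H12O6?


M(C6H12O6) = 6×12.01 + 12×1.008 + 6×16.0 = 180.156 g/mol
Mass of O = 6 × 16.0 = 96.00 g/mol
% O = 96.00/180.156 × 100 = 53.29%

53.29%


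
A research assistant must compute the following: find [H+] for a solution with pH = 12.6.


[H+] = 10^(-pH) = 10^(-12.6)
= 2.51×10^-13 M

2.51×10^-13 M


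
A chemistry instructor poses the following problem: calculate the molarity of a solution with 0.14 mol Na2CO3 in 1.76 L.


M = n/V = 0.14/1.76 = 0.080 mol/L

0.080 M


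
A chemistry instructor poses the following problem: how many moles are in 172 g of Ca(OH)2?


M(Ca(OH)2) = 74.1 g/mol
n = mass/M = 172/74.1 = 2.3212 mol

2.3212 mol


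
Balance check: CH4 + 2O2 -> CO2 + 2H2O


Equation: CH4 + 2O2 -> CO2 + 2H2O
Check atoms: C: 1=1, H: 4=4, O: 4=4
Balanced

Yes, balanced


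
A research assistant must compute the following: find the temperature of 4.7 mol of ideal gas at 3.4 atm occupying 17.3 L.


PV = nRT  (R = 0.08206 L·atm/(mol·K))
T = PV/(nR) = 3.4×17.3/(4.7×0.08206)
= 58.82/0.385682
= 152.51 K

152.51 K


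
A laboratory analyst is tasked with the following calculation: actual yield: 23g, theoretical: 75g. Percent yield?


% yield = actual/theoretical × 100
= 23/75 × 100
= 30.67%

30.67%


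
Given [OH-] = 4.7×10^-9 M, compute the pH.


pOH = -log10([OH-]) = -log10(4.7×10^-9)
= 9 - log10(4.7) = 8.33
pH = 14 - pOH = 14 - 8.33 = 5.67

5.67


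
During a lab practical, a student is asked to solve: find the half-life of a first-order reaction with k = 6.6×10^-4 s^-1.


t½ = ln2/k = 0.693147/(6.6×10^-4 s^-1)
= 1050 s

1050 s


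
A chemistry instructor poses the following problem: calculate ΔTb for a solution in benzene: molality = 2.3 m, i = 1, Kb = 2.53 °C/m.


ΔTb = Kb × m × i
= 2.53 × 2.3 × 1
= 5.819 °C

5.819 °C


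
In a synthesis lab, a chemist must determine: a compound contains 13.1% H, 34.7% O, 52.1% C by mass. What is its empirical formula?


Assume 100 g sample. Moles of each element:
  H: 13.1/1.008 = 12.996 mol
  O: 34.7/16.0 = 2.169 mol
  C: 52.1/12.01 = 4.338 mol
Divide by smallest (2.169):
  H: 12.996/2.169 = 5.99
  O: 2.169/2.169 = 1.0
  C: 4.338/2.169 = 2.0
Empirical formula: C2H6O

C2H6O


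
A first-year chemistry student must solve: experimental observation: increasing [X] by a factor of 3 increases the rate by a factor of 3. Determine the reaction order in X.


rate ∝ [X]^n
3^n = 3 → n = 1
Order in X: 1

1


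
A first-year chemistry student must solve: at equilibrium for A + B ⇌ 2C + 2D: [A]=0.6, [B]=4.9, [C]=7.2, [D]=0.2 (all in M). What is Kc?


Kc = [C]^2[D]^2/([A][B])
= (7.2^2 × 0.2^2)/(0.6^1 × 4.9^1)
= 2.0736/2.94
= 0.7053

0.7053


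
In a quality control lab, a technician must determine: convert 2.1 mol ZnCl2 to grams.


M(ZnCl2) = 136.28 g/mol
mass = n × M = 2.1 × 136.28 = 286.19 g

286.19 g


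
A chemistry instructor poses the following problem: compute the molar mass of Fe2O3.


M(Fe2O3) = 2×55.85 + 3×16.0
= 111.7 + 48.0
= 159.7 g/mol

159.7 g/mol


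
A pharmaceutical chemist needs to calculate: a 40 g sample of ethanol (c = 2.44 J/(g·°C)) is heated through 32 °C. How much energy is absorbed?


q = mcΔT = 40 × 2.44 × 32
= 3123.20 J

3123.20 J


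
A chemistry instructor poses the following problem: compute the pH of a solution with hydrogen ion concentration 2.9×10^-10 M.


pH = -log10([H+]) = -log10(2.9×10^-10)
= 10 - log10(2.9)
= 10 - 0.46
= 9.54

9.54


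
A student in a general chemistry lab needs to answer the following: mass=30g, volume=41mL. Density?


ρ = mass/volume
= 30/41
= 0.732 g/mL

0.732 g/mL


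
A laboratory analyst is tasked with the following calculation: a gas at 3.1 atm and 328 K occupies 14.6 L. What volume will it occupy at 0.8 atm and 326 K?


P1V1/T1 = P2V2/T2
V2 = P1V1T2/(T1P2)
= 3.1×14.6×326/(328×0.8)
= 56.23 L

56.23 L


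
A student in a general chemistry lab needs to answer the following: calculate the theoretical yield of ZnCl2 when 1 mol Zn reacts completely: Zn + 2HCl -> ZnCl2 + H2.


Mole ratio ZnCl2:Zn = 1:1
n(ZnCl2) = 1 × 1/1 = 1.000 mol
mass = 1.000 × 136.28 = 136.28 g

136.28 g


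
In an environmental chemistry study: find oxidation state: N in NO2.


x + 2(-2) = 0, so x = +4
Oxidation number: +4

+4


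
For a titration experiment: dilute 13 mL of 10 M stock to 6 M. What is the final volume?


C1V1 = C2V2
10 × 13 = 6 × V2
V2 = 130/6 = 21.67 mL

21.67 mL


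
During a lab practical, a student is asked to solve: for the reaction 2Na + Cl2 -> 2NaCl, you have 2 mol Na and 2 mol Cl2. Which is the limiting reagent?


Mole ratio available / coefficient:
  Na: 2/2 = 1.000
  Cl2: 2/1 = 2.000
Smaller ratio is limiting.

Na


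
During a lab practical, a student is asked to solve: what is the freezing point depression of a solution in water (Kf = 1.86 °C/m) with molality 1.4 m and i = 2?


ΔTf = Kf × m × i
= 1.86 × 1.4 × 2
= 5.208 °C

5.208 °C


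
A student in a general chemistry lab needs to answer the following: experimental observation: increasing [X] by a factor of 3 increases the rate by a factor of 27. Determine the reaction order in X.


rate ∝ [X]^n
3^n = 27 → n = 3
Order in X: 3

3


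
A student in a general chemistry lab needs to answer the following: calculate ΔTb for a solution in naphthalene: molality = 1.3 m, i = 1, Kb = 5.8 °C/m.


ΔTb = Kb × m × i
= 5.8 × 1.3 × 1
= 7.54 °C

7.54 °C


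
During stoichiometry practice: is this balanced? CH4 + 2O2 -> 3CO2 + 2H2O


Equation: CH4 + 2O2 -> 3CO2 + 2H2O
Check atoms: C: 1≠3, H: 4=4, O: 4≠8
Not balanced

No, not balanced


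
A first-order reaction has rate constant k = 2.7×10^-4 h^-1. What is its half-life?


t½ = ln2/k = 0.693147/(2.7×10^-4 h^-1)
= 2567 h

2567 h


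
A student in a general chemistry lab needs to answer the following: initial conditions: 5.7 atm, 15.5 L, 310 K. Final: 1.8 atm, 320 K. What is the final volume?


P1V1/T1 = P2V2/T2
V2 = P1V1T2/(T1P2)
= 5.7×15.5×320/(310×1.8)
= 50.667 L

50.667 L


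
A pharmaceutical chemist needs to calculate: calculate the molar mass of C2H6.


M(C2H6) = 2×12.01 + 6×1.008
= 24.02 + 6.05
= 30.07 g/mol

30.07 g/mol


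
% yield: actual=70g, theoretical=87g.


% yield = actual/theoretical × 100
= 70/87 × 100
= 80.46%

80.46%


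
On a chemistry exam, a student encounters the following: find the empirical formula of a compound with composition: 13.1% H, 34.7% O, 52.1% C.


Assume 100 g sample. Moles of each element:
  H: 13.1/1.008 = 12.996 mol
  O: 34.7/16.0 = 2.169 mol
  C: 52.1/12.01 = 4.338 mol
Divide by smallest (2.169):
  H: 12.996/2.169 = 5.99
  O: 2.169/2.169 = 1.0
  C: 4.338/2.169 = 2.0
Empirical formula: C2H6O

C2H6O


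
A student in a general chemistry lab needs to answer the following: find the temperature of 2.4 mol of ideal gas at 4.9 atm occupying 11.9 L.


PV = nRT  (R = 0.08206 L·atm/(mol·K))
T = PV/(nR) = 4.9×11.9/(2.4×0.08206)
= 58.31/0.196944
= 296.07 K

296.07 K


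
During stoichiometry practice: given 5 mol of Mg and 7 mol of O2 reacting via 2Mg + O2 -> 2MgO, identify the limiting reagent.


Mole ratio available / coefficient:
  Mg: 5/2 = 2.500
  O2: 7/1 = 7.000
Smaller ratio is limiting.

Mg


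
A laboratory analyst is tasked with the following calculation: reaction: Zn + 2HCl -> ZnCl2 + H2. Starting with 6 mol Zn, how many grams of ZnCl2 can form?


Mole ratio ZnCl2:Zn = 1:1
n(ZnCl2) = 6 × 1/1 = 6.000 mol
mass = 6.000 × 136.28 = 817.68 g

817.68 g


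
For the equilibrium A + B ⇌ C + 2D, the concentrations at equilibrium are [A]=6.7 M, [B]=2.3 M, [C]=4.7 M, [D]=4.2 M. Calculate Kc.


Kc = [C][D]^2/([A][B])
= (4.7^1 × 4.2^2)/(6.7^1 × 2.3^1)
= 82.908/15.41
= 5.380

5.380


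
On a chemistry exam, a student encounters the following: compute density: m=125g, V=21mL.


ρ = mass/volume
= 125/21
= 5.952 g/mL

5.952 g/mL


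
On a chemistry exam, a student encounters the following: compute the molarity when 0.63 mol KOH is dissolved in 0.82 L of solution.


M = n/V = 0.63/0.82 = 0.768 mol/L

0.768 M


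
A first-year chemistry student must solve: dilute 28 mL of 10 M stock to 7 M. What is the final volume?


C1V1 = C2V2
10 × 28 = 7 × V2
V2 = 280/7 = 40.0 mL

40.0 mL


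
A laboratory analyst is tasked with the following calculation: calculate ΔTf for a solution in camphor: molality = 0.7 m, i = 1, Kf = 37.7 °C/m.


ΔTf = Kf × m × i
= 37.7 × 0.7 × 1
= 26.39 °C

26.39 °C


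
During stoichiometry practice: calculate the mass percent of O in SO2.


M(SO2) = 1×32.07 + 2×16.0 = 64.07 g/mol
Mass of O = 2 × 16.0 = 32.00 g/mol
% O = 32.00/64.07 × 100 = 49.95%

49.95%


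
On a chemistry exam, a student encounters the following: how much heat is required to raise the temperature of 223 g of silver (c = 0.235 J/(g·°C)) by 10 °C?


q = mcΔT = 223 × 0.235 × 10
= 524.05 J

524.05 J


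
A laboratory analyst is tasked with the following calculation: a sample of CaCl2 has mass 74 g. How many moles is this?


M(CaCl2) = 110.98 g/mol
n = mass/M = 74/110.98 = 0.6668 mol

0.6668 mol
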